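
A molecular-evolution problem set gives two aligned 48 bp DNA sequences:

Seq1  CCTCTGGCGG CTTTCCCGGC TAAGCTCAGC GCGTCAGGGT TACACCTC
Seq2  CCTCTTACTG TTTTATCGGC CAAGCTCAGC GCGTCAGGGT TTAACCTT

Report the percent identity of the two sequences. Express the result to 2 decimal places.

Mismatches occur at site 6 (G→T), site 7 (G→A), site 9 (G→T), site 11 (C→T), site 15 (C→A), site 16 (C→T), site 21 (T→C), site 42 (A→T), site 43 (C→A), site 48 (C→T).
38 of the 48 sites match, so the percent identity is 38/48 × 100 = 79.17%.

79.17%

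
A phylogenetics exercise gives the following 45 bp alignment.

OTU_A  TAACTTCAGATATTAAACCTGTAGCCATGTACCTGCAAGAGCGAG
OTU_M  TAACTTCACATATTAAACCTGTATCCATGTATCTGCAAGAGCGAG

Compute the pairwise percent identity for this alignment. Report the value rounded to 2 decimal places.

The sequences differ at positions 9 (G/C), 24 (G/T), 32 (C/T).
42 of the 45 sites match, so the percent identity is 42/45 × 100 = 93.33%.

93.33%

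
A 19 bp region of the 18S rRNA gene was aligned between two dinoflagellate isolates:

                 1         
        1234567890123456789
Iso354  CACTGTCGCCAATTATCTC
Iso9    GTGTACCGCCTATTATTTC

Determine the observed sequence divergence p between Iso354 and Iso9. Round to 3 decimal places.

The sequences differ at positions 1 (C/G), 2 (A/T), 3 (C/G), 5 (G/A), 6 (T/C), 11 (A/T), 17 (C/T).
There are 7 differences over 19 sites, so p = 7/19 = 0.368.

0.368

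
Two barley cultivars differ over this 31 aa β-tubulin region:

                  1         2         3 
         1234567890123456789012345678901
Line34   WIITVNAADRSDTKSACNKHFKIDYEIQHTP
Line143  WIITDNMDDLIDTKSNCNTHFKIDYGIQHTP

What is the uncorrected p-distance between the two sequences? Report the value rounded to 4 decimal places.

The sequences differ at positions 5 (V/D), 7 (A/M), 8 (A/D), 10 (R/L), 11 (S/I), 16 (A/N), 19 (K/T), 26 (E/G).
There are 8 differences over 31 sites, so p = 8/31 = 0.2581.

0.2581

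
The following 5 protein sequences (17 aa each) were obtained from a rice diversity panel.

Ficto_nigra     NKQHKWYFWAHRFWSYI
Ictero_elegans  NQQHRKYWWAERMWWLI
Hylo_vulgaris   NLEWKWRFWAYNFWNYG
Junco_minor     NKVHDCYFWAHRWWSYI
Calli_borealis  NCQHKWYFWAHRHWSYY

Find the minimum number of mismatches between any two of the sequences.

Pairwise Hamming distances:
  Ficto_nigra vs Ictero_elegans: 8
  Ficto_nigra vs Hylo_vulgaris: 8
  Ficto_nigra vs Junco_minor: 4
  Ficto_nigra vs Calli_borealis: 3
  Ictero_elegans vs Hylo_vulgaris: 13
  Ictero_elegans vs Junco_minor: 9
  Ictero_elegans vs Calli_borealis: 9
  Hylo_vulgaris vs Junco_minor: 11
  Hylo_vulgaris vs Calli_borealis: 9
  Junco_minor vs Calli_borealis: 6
The smallest is 3, between Ficto_nigra and Calli_borealis.

3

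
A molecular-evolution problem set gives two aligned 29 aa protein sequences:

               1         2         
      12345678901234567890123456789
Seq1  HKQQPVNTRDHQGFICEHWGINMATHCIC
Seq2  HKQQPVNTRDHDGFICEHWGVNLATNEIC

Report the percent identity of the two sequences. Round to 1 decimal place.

82.8%

The sequences differ at positions 12 (Q/D), 21 (I/V), 23 (M/L), 26 (H/N), 27 (C/E).
24 of the 29 sites match, so the percent identity is 24/29 × 100 = 82.8%.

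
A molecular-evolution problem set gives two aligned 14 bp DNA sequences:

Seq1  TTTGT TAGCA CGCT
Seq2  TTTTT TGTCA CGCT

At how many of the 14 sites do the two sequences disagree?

Mismatches occur at site 4 (G/T), site 7 (A/G), site 8 (G/T).
That gives 3 mismatches out of 14 aligned sites, so the Hamming distance is 3.

3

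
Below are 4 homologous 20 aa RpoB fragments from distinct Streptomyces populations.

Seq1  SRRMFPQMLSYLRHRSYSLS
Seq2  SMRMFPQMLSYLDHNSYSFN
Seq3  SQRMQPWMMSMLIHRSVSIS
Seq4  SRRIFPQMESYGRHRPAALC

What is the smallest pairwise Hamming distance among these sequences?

Pairwise Hamming distances:
  Seq1 vs Seq2: 5
  Seq1 vs Seq3: 8
  Seq1 vs Seq4: 7
  Seq2 vs Seq3: 10
  Seq2 vs Seq4: 11
  Seq3 vs Seq4: 13
The smallest is 5, between Seq1 and Seq2.

5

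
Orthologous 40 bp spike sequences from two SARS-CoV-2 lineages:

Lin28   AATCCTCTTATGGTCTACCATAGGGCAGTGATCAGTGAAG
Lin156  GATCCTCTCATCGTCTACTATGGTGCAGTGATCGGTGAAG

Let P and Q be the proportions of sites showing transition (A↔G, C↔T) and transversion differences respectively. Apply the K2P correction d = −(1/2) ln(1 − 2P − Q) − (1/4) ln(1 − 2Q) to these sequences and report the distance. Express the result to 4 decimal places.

0.2047

Differing sites — 1:A/G (Ti); 9:T/C (Ti); 12:G/C (Tv); 19:C/T (Ti); 22:A/G (Ti); 24:G/T (Tv); 34:A/G (Ti).
Of the 7 differences, 5 transitions and 2 transversions over 40 sites: P = 5/40 = 0.125000, Q = 2/40 = 0.050000.
d = −0.5·ln(0.700000) − 0.25·ln(0.900000) = −0.5·(-0.356675) − 0.25·(-0.105361) = 0.2047.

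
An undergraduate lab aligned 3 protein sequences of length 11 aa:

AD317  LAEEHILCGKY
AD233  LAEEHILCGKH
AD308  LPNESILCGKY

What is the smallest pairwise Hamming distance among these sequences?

Pairwise Hamming distances:
  AD317 vs AD233: 1
  AD317 vs AD308: 3
  AD233 vs AD308: 4
The smallest is 1, between AD317 and AD233.

1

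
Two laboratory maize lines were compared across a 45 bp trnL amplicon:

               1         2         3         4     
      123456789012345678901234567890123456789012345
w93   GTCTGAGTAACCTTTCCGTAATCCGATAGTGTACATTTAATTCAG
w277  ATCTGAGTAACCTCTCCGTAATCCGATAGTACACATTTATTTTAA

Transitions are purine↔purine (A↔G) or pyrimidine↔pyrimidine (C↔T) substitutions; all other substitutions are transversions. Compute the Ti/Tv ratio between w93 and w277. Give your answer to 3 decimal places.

Mismatches occur at site 1 (G→A, transition), site 14 (T→C, transition), site 31 (G→A, transition), site 32 (T→C, transition), site 40 (A→T, transversion), site 43 (C→T, transition), site 45 (G→A, transition).
Of the 7 differences, 6 transitions and 1 transversion, so Ti/Tv = 6/1 = 6.000.

6.000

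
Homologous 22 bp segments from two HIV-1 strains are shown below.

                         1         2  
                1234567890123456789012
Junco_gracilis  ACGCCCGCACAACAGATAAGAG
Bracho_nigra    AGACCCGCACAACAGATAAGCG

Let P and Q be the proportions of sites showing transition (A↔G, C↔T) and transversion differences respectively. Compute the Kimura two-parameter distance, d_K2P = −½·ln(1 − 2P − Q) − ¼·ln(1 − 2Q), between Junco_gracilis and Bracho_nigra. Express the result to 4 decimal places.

0.1505

The sequences differ at positions 2 (C/G, transversion), 3 (G/A, transition), 21 (A/C, transversion).
Of the 3 differences, 1 transition and 2 transversions over 22 sites: P = 1/22 = 0.045455, Q = 2/22 = 0.090909.
d = −0.5·ln(0.818181) − 0.25·ln(0.818182) = −0.5·(-0.200672) − 0.25·(-0.200670) = 0.1505.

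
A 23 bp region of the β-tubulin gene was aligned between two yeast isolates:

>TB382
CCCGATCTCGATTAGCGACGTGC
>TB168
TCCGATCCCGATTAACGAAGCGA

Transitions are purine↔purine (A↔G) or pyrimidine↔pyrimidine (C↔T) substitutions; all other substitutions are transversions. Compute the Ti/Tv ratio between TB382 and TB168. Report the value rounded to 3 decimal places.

The sequences differ at positions 1 (C/T, transition), 8 (T/C, transition), 15 (G/A, transition), 19 (C/A, transversion), 21 (T/C, transition), 23 (C/A, transversion).
Of the 6 differences, 4 transitions and 2 transversions, so Ti/Tv = 4/2 = 2.000.

2.000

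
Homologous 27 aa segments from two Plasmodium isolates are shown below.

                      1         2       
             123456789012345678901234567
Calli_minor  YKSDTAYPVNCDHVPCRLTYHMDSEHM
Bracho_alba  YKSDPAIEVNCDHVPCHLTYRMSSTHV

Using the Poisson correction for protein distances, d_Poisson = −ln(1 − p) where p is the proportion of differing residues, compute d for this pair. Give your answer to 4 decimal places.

Mismatches occur at site 5 (T/P), site 7 (Y/I), site 8 (P/E), site 17 (R/H), site 21 (H/R), site 23 (D/S), site 25 (E/T), site 27 (M/V).
p = 8/27 = 0.296296.
d = −ln(1 − 0.296296) = −ln(0.703704) = 0.3514.

0.3514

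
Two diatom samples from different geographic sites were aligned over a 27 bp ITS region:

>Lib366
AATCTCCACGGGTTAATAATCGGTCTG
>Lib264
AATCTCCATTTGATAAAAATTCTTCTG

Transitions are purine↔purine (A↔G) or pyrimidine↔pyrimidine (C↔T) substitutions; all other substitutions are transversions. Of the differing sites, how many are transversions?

The sequences differ at positions 9 (C/T, transition), 10 (G/T, transversion), 11 (G/T, transversion), 13 (T/A, transversion), 17 (T/A, transversion), 21 (C/T, transition), 22 (G/C, transversion), 23 (G/T, transversion).
Of the 8 differences, 2 transitions and 6 transversions, so the answer is 6.

6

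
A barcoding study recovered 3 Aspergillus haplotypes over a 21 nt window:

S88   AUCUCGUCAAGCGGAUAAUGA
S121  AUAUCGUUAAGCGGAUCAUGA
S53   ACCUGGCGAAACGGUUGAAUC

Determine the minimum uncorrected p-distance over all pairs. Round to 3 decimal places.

Pairwise Hamming distances:
  S88 vs S121: 3
  S88 vs S53: 10
  S121 vs S53: 11
The smallest is 3 mismatches, between S88 and S121; p = 3/21 = 0.143.

0.143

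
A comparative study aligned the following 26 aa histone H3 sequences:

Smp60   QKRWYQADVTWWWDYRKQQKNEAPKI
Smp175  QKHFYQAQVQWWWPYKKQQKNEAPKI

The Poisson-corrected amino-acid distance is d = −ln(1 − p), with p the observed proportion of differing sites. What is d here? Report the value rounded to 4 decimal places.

The sequences differ at positions 3 (R/H), 4 (W/F), 8 (D/Q), 10 (T/Q), 14 (D/P), 16 (R/K).
p = 6/26 = 0.230769.
d = −ln(1 − 0.230769) = −ln(0.769231) = 0.2624.

0.2624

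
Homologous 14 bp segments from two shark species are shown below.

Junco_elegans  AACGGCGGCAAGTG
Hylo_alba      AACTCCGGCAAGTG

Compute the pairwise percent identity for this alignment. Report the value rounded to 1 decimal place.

Differing sites — 4:G/T; 5:G/C.
12 of the 14 sites match, so the percent identity is 12/14 × 100 = 85.7%.

85.7%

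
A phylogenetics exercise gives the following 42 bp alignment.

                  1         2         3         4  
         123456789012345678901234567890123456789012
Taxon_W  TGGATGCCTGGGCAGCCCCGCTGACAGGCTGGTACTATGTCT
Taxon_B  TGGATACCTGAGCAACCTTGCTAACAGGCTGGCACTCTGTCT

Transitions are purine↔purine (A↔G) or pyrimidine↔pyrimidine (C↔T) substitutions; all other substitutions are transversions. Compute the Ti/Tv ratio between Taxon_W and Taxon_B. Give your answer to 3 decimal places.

Differing sites — 6:G/A (Ti); 11:G/A (Ti); 15:G/A (Ti); 18:C/T (Ti); 19:C/T (Ti); 23:G/A (Ti); 33:T/C (Ti); 37:A/C (Tv).
Of the 8 differences, 7 transitions and 1 transversion, so Ti/Tv = 7/1 = 7.000.

7.000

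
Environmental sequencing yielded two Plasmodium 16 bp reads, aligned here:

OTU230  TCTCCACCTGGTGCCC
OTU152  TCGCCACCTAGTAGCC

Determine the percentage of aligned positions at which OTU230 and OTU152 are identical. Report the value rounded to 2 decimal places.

Differing sites — 3:T/G; 10:G/A; 13:G/A; 14:C/G.
12 of the 16 sites match, so the percent identity is 12/16 × 100 = 75.00%.

75.00%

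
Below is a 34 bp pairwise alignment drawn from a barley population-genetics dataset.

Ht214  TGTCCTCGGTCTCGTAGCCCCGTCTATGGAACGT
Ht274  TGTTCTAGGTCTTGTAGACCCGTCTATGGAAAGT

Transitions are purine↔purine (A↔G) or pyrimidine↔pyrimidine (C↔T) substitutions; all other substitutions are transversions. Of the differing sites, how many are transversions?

3

The sequences differ at positions 4 (C/T, transition), 7 (C/A, transversion), 13 (C/T, transition), 18 (C/A, transversion), 32 (C/A, transversion).
Of the 5 differences, 2 transitions and 3 transversions, so the answer is 3.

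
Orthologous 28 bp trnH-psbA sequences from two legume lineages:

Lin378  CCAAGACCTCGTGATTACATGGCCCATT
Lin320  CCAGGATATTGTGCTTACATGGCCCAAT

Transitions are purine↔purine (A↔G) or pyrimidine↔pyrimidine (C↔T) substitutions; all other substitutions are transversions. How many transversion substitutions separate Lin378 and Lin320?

3

Differing sites — 4:A/G (Ti); 7:C/T (Ti); 8:C/A (Tv); 10:C/T (Ti); 14:A/C (Tv); 27:T/A (Tv).
Of the 6 differences, 3 transitions and 3 transversions, so the answer is 3.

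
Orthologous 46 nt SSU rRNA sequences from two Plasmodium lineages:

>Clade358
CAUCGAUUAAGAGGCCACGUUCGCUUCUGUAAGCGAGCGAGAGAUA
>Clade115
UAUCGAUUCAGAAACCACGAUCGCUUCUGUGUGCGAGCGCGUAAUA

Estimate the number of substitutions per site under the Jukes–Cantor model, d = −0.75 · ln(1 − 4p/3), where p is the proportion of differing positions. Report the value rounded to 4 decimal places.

0.2567

Mismatches occur at site 1 (C↔U), site 9 (A↔C), site 13 (G↔A), site 14 (G↔A), site 20 (U↔A), site 31 (A↔G), site 32 (A↔U), site 40 (A↔C), site 42 (A↔U), site 43 (G↔A).
p = 10/46 = 0.217391.
d = −0.75 · ln(1 − (4/3)·0.217391) = −0.75 · ln(0.710145) = −0.75 · (-0.342286) = 0.2567.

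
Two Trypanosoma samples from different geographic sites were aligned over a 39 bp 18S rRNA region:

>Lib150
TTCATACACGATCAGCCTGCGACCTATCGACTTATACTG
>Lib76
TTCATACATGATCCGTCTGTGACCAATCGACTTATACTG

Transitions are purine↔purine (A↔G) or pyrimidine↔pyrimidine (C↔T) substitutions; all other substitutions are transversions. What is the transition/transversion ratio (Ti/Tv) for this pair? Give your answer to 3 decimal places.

The sequences differ at positions 9 (C/T, transition), 14 (A/C, transversion), 16 (C/T, transition), 20 (C/T, transition), 25 (T/A, transversion).
Of the 5 differences, 3 transitions and 2 transversions, so Ti/Tv = 3/2 = 1.500.

1.500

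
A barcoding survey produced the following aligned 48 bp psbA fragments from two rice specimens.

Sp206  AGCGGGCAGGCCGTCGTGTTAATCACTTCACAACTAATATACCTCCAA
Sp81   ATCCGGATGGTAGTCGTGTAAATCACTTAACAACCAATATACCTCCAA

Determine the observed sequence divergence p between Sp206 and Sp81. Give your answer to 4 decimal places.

0.1875

Differing sites — 2:G/T; 4:G/C; 7:C/A; 8:A/T; 11:C/T; 12:C/A; 20:T/A; 29:C/A; 35:T/C.
There are 9 differences over 48 sites, so p = 9/48 = 0.1875.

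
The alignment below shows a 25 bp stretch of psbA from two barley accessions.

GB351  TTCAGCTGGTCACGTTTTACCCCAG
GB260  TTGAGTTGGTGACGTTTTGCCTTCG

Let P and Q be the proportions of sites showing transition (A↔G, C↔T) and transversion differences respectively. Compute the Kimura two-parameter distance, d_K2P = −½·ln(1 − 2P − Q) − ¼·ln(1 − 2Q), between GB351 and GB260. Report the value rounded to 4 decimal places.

The sequences differ at positions 3 (C/G, transversion), 6 (C/T, transition), 11 (C/G, transversion), 19 (A/G, transition), 22 (C/T, transition), 23 (C/T, transition), 24 (A/C, transversion).
Of the 7 differences, 4 transitions and 3 transversions over 25 sites: P = 4/25 = 0.160000, Q = 3/25 = 0.120000.
d = −0.5·ln(0.560000) − 0.25·ln(0.760000) = −0.5·(-0.579818) − 0.25·(-0.274437) = 0.3585.

0.3585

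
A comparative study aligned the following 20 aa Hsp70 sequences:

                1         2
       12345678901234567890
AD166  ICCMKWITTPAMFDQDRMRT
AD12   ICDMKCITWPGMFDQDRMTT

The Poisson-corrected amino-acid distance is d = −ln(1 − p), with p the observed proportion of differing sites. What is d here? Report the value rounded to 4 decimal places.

0.2877

Differing sites — 3:C/D; 6:W/C; 9:T/W; 11:A/G; 19:R/T.
p = 5/20 = 0.250000.
d = −ln(1 − 0.250000) = −ln(0.750000) = 0.2877.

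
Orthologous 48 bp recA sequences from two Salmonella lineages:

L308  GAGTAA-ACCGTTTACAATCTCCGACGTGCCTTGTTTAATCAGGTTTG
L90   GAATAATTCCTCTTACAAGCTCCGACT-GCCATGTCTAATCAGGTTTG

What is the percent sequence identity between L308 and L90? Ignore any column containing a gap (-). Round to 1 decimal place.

Excluding the 2 gap columns leaves 46 comparable sites.
Mismatches occur at site 3 (G→A), site 8 (A→T), site 11 (G→T), site 12 (T→C), site 19 (T→G), site 27 (G→T), site 32 (T→A), site 36 (T→C).
38 of the 46 comparable sites match, so the percent identity is 38/46 × 100 = 82.6%.

82.6%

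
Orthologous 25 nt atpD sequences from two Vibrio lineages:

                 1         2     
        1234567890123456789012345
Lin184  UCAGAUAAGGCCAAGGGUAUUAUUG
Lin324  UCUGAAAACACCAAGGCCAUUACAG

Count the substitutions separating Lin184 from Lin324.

Differing sites — 3:A/U; 6:U/A; 9:G/C; 10:G/A; 17:G/C; 18:U/C; 23:U/C; 24:U/A.
That gives 8 mismatches out of 25 aligned sites, so the Hamming distance is 8.

8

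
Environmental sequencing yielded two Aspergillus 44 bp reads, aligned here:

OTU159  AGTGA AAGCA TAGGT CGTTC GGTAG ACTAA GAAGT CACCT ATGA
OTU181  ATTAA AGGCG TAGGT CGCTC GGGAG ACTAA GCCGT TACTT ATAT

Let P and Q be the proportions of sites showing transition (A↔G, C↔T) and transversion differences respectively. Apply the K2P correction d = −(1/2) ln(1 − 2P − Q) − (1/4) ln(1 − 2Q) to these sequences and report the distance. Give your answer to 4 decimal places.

0.3471

The sequences differ at positions 2 (G/T, transversion), 4 (G/A, transition), 7 (A/G, transition), 10 (A/G, transition), 18 (T/C, transition), 23 (T/G, transversion), 32 (A/C, transversion), 33 (A/C, transversion), 36 (C/T, transition), 39 (C/T, transition), 43 (G/A, transition), 44 (A/T, transversion).
Of the 12 differences, 7 transitions and 5 transversions over 44 sites: P = 7/44 = 0.159091, Q = 5/44 = 0.113636.
d = −0.5·ln(0.568182) − 0.25·ln(0.772728) = −0.5·(-0.565313) − 0.25·(-0.257828) = 0.3471.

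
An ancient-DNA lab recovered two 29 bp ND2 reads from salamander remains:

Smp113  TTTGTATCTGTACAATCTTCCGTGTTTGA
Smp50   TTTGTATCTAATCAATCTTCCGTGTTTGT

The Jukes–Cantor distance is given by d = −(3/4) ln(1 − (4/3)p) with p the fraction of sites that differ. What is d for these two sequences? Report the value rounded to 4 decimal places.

0.1524

Mismatches occur at site 10 (G↔A), site 11 (T↔A), site 12 (A↔T), site 29 (A↔T).
p = 4/29 = 0.137931.
d = −0.75 · ln(1 − (4/3)·0.137931) = −0.75 · ln(0.816092) = −0.75 · (-0.203228) = 0.1524.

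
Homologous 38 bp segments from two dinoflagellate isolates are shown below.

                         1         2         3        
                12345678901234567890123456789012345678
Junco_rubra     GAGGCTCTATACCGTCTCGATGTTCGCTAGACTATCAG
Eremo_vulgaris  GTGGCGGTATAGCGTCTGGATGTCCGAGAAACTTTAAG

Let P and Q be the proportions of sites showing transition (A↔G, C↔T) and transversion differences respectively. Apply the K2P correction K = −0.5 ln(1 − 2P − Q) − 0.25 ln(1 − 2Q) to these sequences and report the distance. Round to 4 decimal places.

0.3698

Mismatches occur at site 2 (A→T, transversion), site 6 (T→G, transversion), site 7 (C→G, transversion), site 12 (C→G, transversion), site 18 (C→G, transversion), site 24 (T→C, transition), site 27 (C→A, transversion), site 28 (T→G, transversion), site 30 (G→A, transition), site 34 (A→T, transversion), site 36 (C→A, transversion).
Of the 11 differences, 2 transitions and 9 transversions over 38 sites: P = 2/38 = 0.052632, Q = 9/38 = 0.236842.
d = −0.5·ln(0.657894) − 0.25·ln(0.526316) = −0.5·(-0.418711) − 0.25·(-0.641853) = 0.3698.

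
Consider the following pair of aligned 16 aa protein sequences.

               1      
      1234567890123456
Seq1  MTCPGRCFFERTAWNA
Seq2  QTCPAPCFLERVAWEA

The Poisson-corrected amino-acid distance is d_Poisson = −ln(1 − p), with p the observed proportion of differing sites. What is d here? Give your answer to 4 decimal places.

0.4700

The sequences differ at positions 1 (M/Q), 5 (G/A), 6 (R/P), 9 (F/L), 12 (T/V), 15 (N/E).
p = 6/16 = 0.375000.
d = −ln(1 − 0.375000) = −ln(0.625000) = 0.4700.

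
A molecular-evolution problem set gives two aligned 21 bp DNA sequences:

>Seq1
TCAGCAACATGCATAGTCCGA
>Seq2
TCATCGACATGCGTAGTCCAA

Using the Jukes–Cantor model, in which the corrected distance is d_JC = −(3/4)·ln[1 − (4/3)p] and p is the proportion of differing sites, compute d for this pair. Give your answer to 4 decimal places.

Mismatches occur at site 4 (G↔T), site 6 (A↔G), site 13 (A↔G), site 20 (G↔A).
p = 4/21 = 0.190476.
d = −0.75 · ln(1 − (4/3)·0.190476) = −0.75 · ln(0.746032) = −0.75 · (-0.292987) = 0.2197.

0.2197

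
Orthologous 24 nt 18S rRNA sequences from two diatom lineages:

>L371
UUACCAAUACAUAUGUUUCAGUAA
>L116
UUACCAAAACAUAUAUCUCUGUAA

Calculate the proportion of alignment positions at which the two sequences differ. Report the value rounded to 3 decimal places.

Mismatches occur at site 8 (U/A), site 15 (G/A), site 17 (U/C), site 20 (A/U).
There are 4 differences over 24 sites, so p = 4/24 = 0.167.

0.167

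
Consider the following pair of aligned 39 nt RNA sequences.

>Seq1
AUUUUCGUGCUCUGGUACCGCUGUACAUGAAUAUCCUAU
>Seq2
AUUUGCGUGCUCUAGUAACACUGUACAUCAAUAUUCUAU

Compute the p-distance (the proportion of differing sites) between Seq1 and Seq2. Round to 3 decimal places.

The sequences differ at positions 5 (U/G), 14 (G/A), 18 (C/A), 20 (G/A), 29 (G/C), 35 (C/U).
There are 6 differences over 39 sites, so p = 6/39 = 0.154.

0.154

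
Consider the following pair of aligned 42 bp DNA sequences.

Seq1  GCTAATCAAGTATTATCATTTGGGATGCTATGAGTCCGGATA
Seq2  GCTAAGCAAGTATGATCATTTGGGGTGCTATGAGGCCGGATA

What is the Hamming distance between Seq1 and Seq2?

4

Mismatches occur at site 6 (T/G), site 14 (T/G), site 25 (A/G), site 35 (T/G).
That gives 4 mismatches out of 42 aligned sites, so the Hamming distance is 4.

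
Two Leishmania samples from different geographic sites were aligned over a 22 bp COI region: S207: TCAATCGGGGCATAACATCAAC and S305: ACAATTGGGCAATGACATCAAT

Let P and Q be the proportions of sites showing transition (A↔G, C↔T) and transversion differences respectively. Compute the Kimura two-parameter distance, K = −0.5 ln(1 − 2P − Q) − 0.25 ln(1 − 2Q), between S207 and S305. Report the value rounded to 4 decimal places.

0.3427

Differing sites — 1:T/A (Tv); 6:C/T (Ti); 10:G/C (Tv); 11:C/A (Tv); 14:A/G (Ti); 22:C/T (Ti).
Of the 6 differences, 3 transitions and 3 transversions over 22 sites: P = 3/22 = 0.136364, Q = 3/22 = 0.136364.
d = −0.5·ln(0.590908) − 0.25·ln(0.727272) = −0.5·(-0.526095) − 0.25·(-0.318455) = 0.3427.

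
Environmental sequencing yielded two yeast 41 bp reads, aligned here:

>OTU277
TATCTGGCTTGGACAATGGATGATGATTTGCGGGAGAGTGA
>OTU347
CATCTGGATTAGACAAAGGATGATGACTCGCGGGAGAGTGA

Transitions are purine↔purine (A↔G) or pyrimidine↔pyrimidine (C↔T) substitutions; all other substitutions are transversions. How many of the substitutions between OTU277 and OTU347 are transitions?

4

Mismatches occur at site 1 (T↔C, transition), site 8 (C↔A, transversion), site 11 (G↔A, transition), site 17 (T↔A, transversion), site 27 (T↔C, transition), site 29 (T↔C, transition).
Of the 6 differences, 4 transitions and 2 transversions, so the answer is 4.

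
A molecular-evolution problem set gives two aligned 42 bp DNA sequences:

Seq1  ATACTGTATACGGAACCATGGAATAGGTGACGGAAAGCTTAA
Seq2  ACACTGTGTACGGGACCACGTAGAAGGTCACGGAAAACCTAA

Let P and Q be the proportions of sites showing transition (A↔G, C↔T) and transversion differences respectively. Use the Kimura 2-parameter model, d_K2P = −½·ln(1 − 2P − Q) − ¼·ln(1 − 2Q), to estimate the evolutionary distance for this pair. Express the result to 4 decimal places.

0.2979

Differing sites — 2:T/C (Ti); 8:A/G (Ti); 14:A/G (Ti); 19:T/C (Ti); 21:G/T (Tv); 23:A/G (Ti); 24:T/A (Tv); 29:G/C (Tv); 37:G/A (Ti); 39:T/C (Ti).
Of the 10 differences, 7 transitions and 3 transversions over 42 sites: P = 7/42 = 0.166667, Q = 3/42 = 0.071429.
d = −0.5·ln(0.595237) − 0.25·ln(0.857142) = −0.5·(-0.518796) − 0.25·(-0.154152) = 0.2979.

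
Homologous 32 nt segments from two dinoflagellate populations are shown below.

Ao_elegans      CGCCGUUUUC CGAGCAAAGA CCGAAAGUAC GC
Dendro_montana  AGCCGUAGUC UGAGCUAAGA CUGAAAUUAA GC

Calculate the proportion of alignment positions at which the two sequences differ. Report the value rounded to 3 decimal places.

0.250

Mismatches occur at site 1 (C→A), site 7 (U→A), site 8 (U→G), site 11 (C→U), site 16 (A→U), site 22 (C→U), site 27 (G→U), site 30 (C→A).
There are 8 differences over 32 sites, so p = 8/32 = 0.250.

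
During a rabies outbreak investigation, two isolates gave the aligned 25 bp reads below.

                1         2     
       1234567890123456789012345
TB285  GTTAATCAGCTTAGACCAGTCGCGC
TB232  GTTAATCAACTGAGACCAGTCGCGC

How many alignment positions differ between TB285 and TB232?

2

Mismatches occur at site 9 (G/A), site 12 (T/G).
That gives 2 mismatches out of 25 aligned sites, so the Hamming distance is 2.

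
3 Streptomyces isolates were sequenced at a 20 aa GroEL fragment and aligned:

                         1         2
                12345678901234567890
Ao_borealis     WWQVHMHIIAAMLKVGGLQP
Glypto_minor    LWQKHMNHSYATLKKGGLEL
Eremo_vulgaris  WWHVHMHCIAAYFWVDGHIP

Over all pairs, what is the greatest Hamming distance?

Pairwise Hamming distances:
  Ao_borealis vs Glypto_minor: 10
  Ao_borealis vs Eremo_vulgaris: 8
  Glypto_minor vs Eremo_vulgaris: 15
The largest is 15, between Glypto_minor and Eremo_vulgaris.

15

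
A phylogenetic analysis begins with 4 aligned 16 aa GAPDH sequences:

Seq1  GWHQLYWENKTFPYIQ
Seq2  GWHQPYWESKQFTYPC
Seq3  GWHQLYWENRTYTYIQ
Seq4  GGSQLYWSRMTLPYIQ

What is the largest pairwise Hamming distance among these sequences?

11

Pairwise Hamming distances:
  Seq1 vs Seq2: 6
  Seq1 vs Seq3: 3
  Seq1 vs Seq4: 6
  Seq2 vs Seq3: 7
  Seq2 vs Seq4: 11
  Seq3 vs Seq4: 7
The largest is 11, between Seq2 and Seq4.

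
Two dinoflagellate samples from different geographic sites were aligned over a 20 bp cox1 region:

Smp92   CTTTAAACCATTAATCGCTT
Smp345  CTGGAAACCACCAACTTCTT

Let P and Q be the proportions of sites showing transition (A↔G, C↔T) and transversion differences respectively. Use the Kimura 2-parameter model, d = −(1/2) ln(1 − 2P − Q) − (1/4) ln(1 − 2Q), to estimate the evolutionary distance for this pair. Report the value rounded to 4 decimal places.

Differing sites — 3:T/G (Tv); 4:T/G (Tv); 11:T/C (Ti); 12:T/C (Ti); 15:T/C (Ti); 16:C/T (Ti); 17:G/T (Tv).
Of the 7 differences, 4 transitions and 3 transversions over 20 sites: P = 4/20 = 0.200000, Q = 3/20 = 0.150000.
d = −0.5·ln(0.450000) − 0.25·ln(0.700000) = −0.5·(-0.798508) − 0.25·(-0.356675) = 0.4884.

0.4884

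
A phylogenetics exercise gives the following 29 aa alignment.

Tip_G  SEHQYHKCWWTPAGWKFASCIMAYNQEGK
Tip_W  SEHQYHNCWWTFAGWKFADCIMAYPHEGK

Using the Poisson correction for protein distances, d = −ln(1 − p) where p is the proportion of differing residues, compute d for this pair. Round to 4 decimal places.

The sequences differ at positions 7 (K/N), 12 (P/F), 19 (S/D), 25 (N/P), 26 (Q/H).
p = 5/29 = 0.172414.
d = −ln(1 − 0.172414) = −ln(0.827586) = 0.1892.

0.1892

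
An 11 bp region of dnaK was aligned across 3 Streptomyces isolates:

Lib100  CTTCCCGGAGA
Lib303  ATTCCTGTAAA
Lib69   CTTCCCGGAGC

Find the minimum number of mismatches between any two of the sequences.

1

Pairwise Hamming distances:
  Lib100 vs Lib303: 4
  Lib100 vs Lib69: 1
  Lib303 vs Lib69: 5
The smallest is 1, between Lib100 and Lib69.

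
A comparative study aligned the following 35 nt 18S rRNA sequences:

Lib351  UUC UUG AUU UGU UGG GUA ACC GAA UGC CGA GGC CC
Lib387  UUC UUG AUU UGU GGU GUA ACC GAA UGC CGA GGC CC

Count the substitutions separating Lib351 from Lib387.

Mismatches occur at site 13 (U↔G), site 15 (G↔U).
That gives 2 mismatches out of 35 aligned sites, so the Hamming distance is 2.

2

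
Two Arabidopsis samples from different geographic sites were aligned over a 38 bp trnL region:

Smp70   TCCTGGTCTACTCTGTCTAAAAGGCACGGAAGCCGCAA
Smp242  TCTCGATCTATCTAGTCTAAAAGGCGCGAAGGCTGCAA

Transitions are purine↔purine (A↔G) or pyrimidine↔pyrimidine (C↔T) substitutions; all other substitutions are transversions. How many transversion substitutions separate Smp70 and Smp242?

The sequences differ at positions 3 (C/T, transition), 4 (T/C, transition), 6 (G/A, transition), 11 (C/T, transition), 12 (T/C, transition), 13 (C/T, transition), 14 (T/A, transversion), 26 (A/G, transition), 29 (G/A, transition), 31 (A/G, transition), 34 (C/T, transition).
Of the 11 differences, 10 transitions and 1 transversion, so the answer is 1.

1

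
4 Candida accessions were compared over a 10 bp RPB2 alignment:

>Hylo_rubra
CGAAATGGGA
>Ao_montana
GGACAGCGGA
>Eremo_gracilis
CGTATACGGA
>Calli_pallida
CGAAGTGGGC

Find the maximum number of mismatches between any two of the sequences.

Pairwise Hamming distances:
  Hylo_rubra vs Ao_montana: 4
  Hylo_rubra vs Eremo_gracilis: 4
  Hylo_rubra vs Calli_pallida: 2
  Ao_montana vs Eremo_gracilis: 5
  Ao_montana vs Calli_pallida: 6
  Eremo_gracilis vs Calli_pallida: 5
The largest is 6, between Ao_montana and Calli_pallida.

6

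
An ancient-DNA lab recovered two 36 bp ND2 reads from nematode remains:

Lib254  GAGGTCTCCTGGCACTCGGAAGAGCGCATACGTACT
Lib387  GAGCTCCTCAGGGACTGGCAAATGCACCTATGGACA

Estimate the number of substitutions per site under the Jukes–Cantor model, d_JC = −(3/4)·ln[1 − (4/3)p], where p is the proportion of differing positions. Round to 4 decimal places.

0.5482

Differing sites — 4:G/C; 7:T/C; 8:C/T; 10:T/A; 13:C/G; 17:C/G; 19:G/C; 22:G/A; 23:A/T; 26:G/A; 28:A/C; 31:C/T; 33:T/G; 36:T/A.
p = 14/36 = 0.388889.
d = −0.75 · ln(1 − (4/3)·0.388889) = −0.75 · ln(0.481481) = −0.75 · (-0.730889) = 0.5482.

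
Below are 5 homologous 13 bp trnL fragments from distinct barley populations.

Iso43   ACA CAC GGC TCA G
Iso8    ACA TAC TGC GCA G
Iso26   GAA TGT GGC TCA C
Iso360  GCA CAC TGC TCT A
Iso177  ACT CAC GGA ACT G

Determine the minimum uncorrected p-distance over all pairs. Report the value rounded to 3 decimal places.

0.231

Pairwise Hamming distances:
  Iso43 vs Iso8: 3
  Iso43 vs Iso26: 6
  Iso43 vs Iso360: 4
  Iso43 vs Iso177: 4
  Iso8 vs Iso26: 7
  Iso8 vs Iso360: 5
  Iso8 vs Iso177: 6
  Iso26 vs Iso360: 7
  Iso26 vs Iso177: 10
  Iso360 vs Iso177: 6
The smallest is 3 mismatches, between Iso43 and Iso8; p = 3/13 = 0.231.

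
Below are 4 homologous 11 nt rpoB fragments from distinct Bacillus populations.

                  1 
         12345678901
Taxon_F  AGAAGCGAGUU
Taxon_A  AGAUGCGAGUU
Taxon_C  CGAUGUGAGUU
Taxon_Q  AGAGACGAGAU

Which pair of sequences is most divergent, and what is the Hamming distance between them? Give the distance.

Pairwise Hamming distances:
  Taxon_F vs Taxon_A: 1
  Taxon_F vs Taxon_C: 3
  Taxon_F vs Taxon_Q: 3
  Taxon_A vs Taxon_C: 2
  Taxon_A vs Taxon_Q: 3
  Taxon_C vs Taxon_Q: 5
The largest is 5, between Taxon_C and Taxon_Q.

5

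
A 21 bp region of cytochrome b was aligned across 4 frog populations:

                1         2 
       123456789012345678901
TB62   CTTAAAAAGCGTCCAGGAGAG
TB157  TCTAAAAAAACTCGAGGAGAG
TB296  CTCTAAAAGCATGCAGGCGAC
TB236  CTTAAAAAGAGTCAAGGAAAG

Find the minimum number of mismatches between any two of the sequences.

3

Pairwise Hamming distances:
  TB62 vs TB157: 6
  TB62 vs TB296: 6
  TB62 vs TB236: 3
  TB157 vs TB296: 11
  TB157 vs TB236: 6
  TB296 vs TB236: 9
The smallest is 3, between TB62 and TB236.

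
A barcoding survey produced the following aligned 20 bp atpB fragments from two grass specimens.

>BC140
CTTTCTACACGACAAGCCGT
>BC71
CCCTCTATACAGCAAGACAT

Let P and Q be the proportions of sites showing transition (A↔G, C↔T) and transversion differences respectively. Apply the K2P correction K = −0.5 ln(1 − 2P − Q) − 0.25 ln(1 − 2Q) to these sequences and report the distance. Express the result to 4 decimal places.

The sequences differ at positions 2 (T/C, transition), 3 (T/C, transition), 8 (C/T, transition), 11 (G/A, transition), 12 (A/G, transition), 17 (C/A, transversion), 19 (G/A, transition).
Of the 7 differences, 6 transitions and 1 transversion over 20 sites: P = 6/20 = 0.300000, Q = 1/20 = 0.050000.
d = −0.5·ln(0.350000) − 0.25·ln(0.900000) = −0.5·(-1.049822) − 0.25·(-0.105361) = 0.5513.

0.5513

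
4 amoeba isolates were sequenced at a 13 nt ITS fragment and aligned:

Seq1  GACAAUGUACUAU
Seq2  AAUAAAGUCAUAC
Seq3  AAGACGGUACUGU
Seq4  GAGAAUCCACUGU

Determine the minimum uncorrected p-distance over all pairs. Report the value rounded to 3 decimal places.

0.308

Pairwise Hamming distances:
  Seq1 vs Seq2: 6
  Seq1 vs Seq3: 5
  Seq1 vs Seq4: 4
  Seq2 vs Seq3: 7
  Seq2 vs Seq4: 9
  Seq3 vs Seq4: 5
The smallest is 4 mismatches, between Seq1 and Seq4; p = 4/13 = 0.308.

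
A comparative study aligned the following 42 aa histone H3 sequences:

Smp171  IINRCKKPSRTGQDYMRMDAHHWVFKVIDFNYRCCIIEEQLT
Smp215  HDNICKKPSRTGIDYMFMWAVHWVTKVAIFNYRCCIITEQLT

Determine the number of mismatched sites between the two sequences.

Differing sites — 1:I/H; 2:I/D; 4:R/I; 13:Q/I; 17:R/F; 19:D/W; 21:H/V; 25:F/T; 28:I/A; 29:D/I; 38:E/T.
That gives 11 mismatches out of 42 aligned sites, so the Hamming distance is 11.

11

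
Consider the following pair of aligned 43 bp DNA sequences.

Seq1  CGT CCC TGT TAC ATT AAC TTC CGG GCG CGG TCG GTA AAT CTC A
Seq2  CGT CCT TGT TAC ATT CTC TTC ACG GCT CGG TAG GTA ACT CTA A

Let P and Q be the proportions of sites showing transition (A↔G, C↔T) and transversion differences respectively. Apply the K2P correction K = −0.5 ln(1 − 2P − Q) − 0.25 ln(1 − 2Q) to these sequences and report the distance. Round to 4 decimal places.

Differing sites — 6:C/T (Ti); 16:A/C (Tv); 17:A/T (Tv); 22:C/A (Tv); 23:G/C (Tv); 27:G/T (Tv); 32:C/A (Tv); 38:A/C (Tv); 42:C/A (Tv).
Of the 9 differences, 1 transition and 8 transversions over 43 sites: P = 1/43 = 0.023256, Q = 8/43 = 0.186047.
d = −0.5·ln(0.767441) − 0.25·ln(0.627906) = −0.5·(-0.264694) − 0.25·(-0.465365) = 0.2487.

0.2487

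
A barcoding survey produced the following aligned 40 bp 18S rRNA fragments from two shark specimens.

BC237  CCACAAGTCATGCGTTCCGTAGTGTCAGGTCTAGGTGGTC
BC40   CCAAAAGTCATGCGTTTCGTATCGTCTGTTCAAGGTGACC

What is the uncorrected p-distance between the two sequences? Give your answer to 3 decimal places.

0.225

Mismatches occur at site 4 (C/A), site 17 (C/T), site 22 (G/T), site 23 (T/C), site 27 (A/T), site 29 (G/T), site 32 (T/A), site 38 (G/A), site 39 (T/C).
There are 9 differences over 40 sites, so p = 9/40 = 0.225.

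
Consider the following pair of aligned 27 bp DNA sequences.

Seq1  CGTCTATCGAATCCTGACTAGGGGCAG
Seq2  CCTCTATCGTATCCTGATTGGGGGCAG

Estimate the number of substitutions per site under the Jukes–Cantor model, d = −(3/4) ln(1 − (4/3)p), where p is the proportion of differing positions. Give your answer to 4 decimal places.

0.1650

Differing sites — 2:G/C; 10:A/T; 18:C/T; 20:A/G.
p = 4/27 = 0.148148.
d = −0.75 · ln(1 − (4/3)·0.148148) = −0.75 · ln(0.802469) = −0.75 · (-0.220062) = 0.1650.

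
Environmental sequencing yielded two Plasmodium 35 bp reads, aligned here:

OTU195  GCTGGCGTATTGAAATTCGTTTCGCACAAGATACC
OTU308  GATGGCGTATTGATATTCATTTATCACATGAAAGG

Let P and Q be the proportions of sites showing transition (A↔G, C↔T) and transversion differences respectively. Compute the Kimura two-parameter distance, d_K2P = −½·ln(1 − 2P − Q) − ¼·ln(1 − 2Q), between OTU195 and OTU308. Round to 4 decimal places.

0.3210

Mismatches occur at site 2 (C/A, transversion), site 14 (A/T, transversion), site 19 (G/A, transition), site 23 (C/A, transversion), site 24 (G/T, transversion), site 29 (A/T, transversion), site 32 (T/A, transversion), site 34 (C/G, transversion), site 35 (C/G, transversion).
Of the 9 differences, 1 transition and 8 transversions over 35 sites: P = 1/35 = 0.028571, Q = 8/35 = 0.228571.
d = −0.5·ln(0.714287) − 0.25·ln(0.542858) = −0.5·(-0.336470) − 0.25·(-0.610908) = 0.3210.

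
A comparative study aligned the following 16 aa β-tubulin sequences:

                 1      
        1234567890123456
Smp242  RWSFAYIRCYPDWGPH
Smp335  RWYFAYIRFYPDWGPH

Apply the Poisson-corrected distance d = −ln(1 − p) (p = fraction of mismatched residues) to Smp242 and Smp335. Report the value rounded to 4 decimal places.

0.1335

The sequences differ at positions 3 (S/Y), 9 (C/F).
p = 2/16 = 0.125000.
d = −ln(1 − 0.125000) = −ln(0.875000) = 0.1335.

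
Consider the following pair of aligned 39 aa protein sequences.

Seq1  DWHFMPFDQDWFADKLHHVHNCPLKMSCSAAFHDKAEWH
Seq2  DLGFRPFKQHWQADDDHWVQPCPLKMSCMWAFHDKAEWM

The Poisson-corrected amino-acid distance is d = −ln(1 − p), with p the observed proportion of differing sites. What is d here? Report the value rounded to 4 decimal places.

Differing sites — 2:W/L; 3:H/G; 5:M/R; 8:D/K; 10:D/H; 12:F/Q; 15:K/D; 16:L/D; 18:H/W; 20:H/Q; 21:N/P; 29:S/M; 30:A/W; 39:H/M.
p = 14/39 = 0.358974.
d = −ln(1 − 0.358974) = −ln(0.641026) = 0.4447.

0.4447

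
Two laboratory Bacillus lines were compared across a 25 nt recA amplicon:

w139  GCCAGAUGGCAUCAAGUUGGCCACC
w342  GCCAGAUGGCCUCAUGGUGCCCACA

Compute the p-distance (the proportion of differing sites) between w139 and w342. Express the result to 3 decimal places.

0.200

The sequences differ at positions 11 (A/C), 15 (A/U), 17 (U/G), 20 (G/C), 25 (C/A).
There are 5 differences over 25 sites, so p = 5/25 = 0.200.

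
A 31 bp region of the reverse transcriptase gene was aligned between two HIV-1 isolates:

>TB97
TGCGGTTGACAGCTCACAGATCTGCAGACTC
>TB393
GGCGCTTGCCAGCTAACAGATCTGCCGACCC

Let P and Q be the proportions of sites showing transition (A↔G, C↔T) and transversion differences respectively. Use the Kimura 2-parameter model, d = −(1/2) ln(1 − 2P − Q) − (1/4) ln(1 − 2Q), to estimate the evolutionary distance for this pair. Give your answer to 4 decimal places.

0.2253

Differing sites — 1:T/G (Tv); 5:G/C (Tv); 9:A/C (Tv); 15:C/A (Tv); 26:A/C (Tv); 30:T/C (Ti).
Of the 6 differences, 1 transition and 5 transversions over 31 sites: P = 1/31 = 0.032258, Q = 5/31 = 0.161290.
d = −0.5·ln(0.774194) − 0.25·ln(0.677420) = −0.5·(-0.255933) − 0.25·(-0.389464) = 0.2253.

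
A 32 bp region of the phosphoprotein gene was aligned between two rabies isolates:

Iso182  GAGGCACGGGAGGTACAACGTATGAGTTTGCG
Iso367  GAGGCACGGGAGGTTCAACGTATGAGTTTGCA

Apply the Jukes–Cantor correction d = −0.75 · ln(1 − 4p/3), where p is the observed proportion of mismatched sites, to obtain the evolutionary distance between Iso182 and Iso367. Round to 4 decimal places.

Mismatches occur at site 15 (A→T), site 32 (G→A).
p = 2/32 = 0.062500.
d = −0.75 · ln(1 − (4/3)·0.062500) = −0.75 · ln(0.916667) = −0.75 · (-0.087011) = 0.0653.

0.0653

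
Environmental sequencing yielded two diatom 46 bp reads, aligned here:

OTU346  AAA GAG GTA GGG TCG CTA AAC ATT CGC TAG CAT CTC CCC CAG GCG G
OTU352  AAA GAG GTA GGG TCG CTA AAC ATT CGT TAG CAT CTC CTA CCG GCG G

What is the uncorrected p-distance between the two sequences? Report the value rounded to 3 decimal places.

Differing sites — 27:C/T; 38:C/T; 39:C/A; 41:A/C.
There are 4 differences over 46 sites, so p = 4/46 = 0.087.

0.087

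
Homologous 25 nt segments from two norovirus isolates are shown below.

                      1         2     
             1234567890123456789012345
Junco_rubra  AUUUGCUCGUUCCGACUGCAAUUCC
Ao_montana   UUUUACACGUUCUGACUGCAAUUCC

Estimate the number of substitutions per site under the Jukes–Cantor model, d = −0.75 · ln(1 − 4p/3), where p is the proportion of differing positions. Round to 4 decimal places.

0.1800

Mismatches occur at site 1 (A↔U), site 5 (G↔A), site 7 (U↔A), site 13 (C↔U).
p = 4/25 = 0.160000.
d = −0.75 · ln(1 − (4/3)·0.160000) = −0.75 · ln(0.786667) = −0.75 · (-0.239950) = 0.1800.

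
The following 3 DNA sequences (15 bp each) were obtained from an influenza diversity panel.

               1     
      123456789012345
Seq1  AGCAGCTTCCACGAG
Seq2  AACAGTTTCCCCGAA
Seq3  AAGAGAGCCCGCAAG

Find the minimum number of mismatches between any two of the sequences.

Pairwise Hamming distances:
  Seq1 vs Seq2: 4
  Seq1 vs Seq3: 7
  Seq2 vs Seq3: 7
The smallest is 4, between Seq1 and Seq2.

4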